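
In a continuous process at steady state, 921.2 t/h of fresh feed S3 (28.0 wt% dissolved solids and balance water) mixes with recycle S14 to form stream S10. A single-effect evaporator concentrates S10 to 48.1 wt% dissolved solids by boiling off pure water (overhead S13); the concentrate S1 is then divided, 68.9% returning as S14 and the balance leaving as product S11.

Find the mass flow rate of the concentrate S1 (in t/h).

Overall dissolved solids balance (none leaves overhead): dissolved solids in fresh feed = dissolved solids in product, i.e. 921.2×0.280 = (1−0.689)·S1·0.481.
S1 = 257.94/(0.481×0.311) = 1724.3 t/h.

1724 t/h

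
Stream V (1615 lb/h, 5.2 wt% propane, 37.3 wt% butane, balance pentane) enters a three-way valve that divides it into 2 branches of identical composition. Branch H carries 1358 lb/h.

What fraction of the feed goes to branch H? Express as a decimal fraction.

Fraction to H = 1358/1615 = 0.8409.

0.841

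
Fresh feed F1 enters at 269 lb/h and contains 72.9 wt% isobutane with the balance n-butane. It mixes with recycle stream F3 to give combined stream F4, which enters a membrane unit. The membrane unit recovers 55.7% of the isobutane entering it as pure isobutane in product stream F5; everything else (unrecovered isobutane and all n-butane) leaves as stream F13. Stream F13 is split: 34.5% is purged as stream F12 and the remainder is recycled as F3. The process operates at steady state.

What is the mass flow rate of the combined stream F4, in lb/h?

n-butane enters only via F1 and leaves only via the purge: 269×0.271 = 0.345×(n-butane in F13), and the membrane unit passes all n-butane, so n-butane in F4 = n-butane in F13 = 211.3 lb/h.
isobutane in F4: m_A = 269×0.729 + (1−0.345)·(1−0.557)·m_A, so m_A = 196.1/0.7098 = 276.26 lb/h.
F4 = 276.26 + 211.3 = 487.56 lb/h.

487.6 lb/h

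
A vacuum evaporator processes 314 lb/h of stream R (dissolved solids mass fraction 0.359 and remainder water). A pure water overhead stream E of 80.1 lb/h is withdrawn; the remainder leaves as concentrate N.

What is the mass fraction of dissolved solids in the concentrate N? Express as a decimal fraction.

dissolved solids is not removed: 314×0.359 = 112.73 lb/h of dissolved solids enters N.
Concentrate = 314 − 80.1 = 233.9 lb/h.
Mass fraction = 112.73/233.9 = 0.482.

0.482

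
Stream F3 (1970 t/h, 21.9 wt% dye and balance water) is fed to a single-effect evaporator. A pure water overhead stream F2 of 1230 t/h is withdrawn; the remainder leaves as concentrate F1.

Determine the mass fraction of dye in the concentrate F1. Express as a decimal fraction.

dye is not removed: 1970×0.219 = 431.43 t/h of dye enters F1.
Concentrate = 1970 − 1230 = 740 t/h.
Mass fraction = 431.43/740 = 0.5830.

0.5830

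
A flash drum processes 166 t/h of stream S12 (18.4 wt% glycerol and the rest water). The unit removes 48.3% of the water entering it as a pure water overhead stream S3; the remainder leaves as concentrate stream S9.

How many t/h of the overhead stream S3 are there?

water entering = 166×0.816 = 135.46 t/h; overhead removed = 0.483×135.46 = 65.425 t/h.

65.43 t/h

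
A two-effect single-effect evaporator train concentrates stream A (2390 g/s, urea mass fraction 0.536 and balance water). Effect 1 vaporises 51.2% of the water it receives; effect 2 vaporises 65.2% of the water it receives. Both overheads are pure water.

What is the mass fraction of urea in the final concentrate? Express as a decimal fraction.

0.872

water in feed = 2390×0.464 = 1109 g/s.
After stage 1: water left = (1−0.512)×1109 = 541.17; stream total = 1822.2 g/s.
After stage 2: water left = (1−0.652)×541.17 = 188.33; final concentrate = 1469.4 g/s.
urea fraction = 1281/1469.4 = 0.872.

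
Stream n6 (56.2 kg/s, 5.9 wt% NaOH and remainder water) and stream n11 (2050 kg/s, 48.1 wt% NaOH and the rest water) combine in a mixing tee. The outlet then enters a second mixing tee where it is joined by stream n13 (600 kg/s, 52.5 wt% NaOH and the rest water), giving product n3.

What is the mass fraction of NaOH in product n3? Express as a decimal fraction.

0.482

Overall, product flow = 2706.2 kg/s.
NaOH in = 56.2×0.059 + 2050×0.481 + 600×0.525 = 1304.4 kg/s.
NaOH fraction in n3 = 0.482.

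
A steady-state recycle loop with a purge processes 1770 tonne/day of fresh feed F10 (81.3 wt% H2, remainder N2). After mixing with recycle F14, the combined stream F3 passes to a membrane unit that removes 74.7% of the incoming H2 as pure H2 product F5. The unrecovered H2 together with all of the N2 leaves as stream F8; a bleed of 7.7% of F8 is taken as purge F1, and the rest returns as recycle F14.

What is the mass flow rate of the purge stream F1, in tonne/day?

367.6 tonne/day

N2 enters only via F10 and leaves only via the purge: 1770×0.187 = 0.077×(N2 in F8), and the membrane unit passes all N2, so N2 in F3 = N2 in F8 = 4298.6 tonne/day.
H2 in F3: m_A = 1770×0.813 + (1−0.077)·(1−0.747)·m_A, so m_A = 1439/0.7665 = 1877.4 tonne/day.
F8 = (1−0.747)×1877.4 + 4298.6 = 4773.6 tonne/day.
Purge F1 = 0.077×4773.6 = 367.56 tonne/day.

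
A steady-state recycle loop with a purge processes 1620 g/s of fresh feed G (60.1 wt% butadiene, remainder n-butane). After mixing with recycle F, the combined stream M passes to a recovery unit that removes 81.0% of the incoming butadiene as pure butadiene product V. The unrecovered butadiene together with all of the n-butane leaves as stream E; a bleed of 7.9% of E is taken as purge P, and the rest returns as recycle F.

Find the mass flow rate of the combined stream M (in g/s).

n-butane enters only via G and leaves only via the purge: 1620×0.399 = 0.079×(n-butane in E), and the recovery unit passes all n-butane, so n-butane in M = n-butane in E = 8182 g/s.
butadiene in M: m_A = 1620×0.601 + (1−0.079)·(1−0.810)·m_A, so m_A = 973.62/0.8250 = 1180.1 g/s.
M = 1180.1 + 8182 = 9362.2 g/s.

9362 g/s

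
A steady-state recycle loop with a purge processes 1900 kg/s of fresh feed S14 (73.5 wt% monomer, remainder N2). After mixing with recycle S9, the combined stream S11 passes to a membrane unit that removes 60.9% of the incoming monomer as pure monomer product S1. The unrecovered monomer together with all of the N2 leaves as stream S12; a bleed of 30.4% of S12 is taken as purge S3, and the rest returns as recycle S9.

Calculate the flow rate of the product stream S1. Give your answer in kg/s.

monomer in S11: m_A = 1900×0.735 + (1−0.304)·(1−0.609)·m_A, so m_A = 1396.5/0.7279 = 1918.6 kg/s.
Product S1 = 0.609×1918.6 = 1168.4 kg/s.

1168 kg/s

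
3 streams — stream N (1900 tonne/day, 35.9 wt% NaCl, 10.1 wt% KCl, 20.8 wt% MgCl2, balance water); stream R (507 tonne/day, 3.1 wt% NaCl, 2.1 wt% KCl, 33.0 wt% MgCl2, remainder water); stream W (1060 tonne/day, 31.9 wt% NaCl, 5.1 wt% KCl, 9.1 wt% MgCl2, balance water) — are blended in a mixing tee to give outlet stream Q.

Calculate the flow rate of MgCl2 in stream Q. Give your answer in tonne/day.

MgCl2 out = MgCl2 in = 1900×0.208 + 507×0.330 + 1060×0.091 = 658.97 tonne/day.

659 tonne/day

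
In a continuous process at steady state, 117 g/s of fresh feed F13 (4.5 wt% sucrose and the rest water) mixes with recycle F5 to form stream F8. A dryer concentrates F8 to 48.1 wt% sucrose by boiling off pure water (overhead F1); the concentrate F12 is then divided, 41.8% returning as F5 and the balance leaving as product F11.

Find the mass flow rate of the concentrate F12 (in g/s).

18.81 g/s

Overall sucrose balance (none leaves overhead): sucrose in fresh feed = sucrose in product, i.e. 117×0.045 = (1−0.418)·F12·0.481.
F12 = 5.265/(0.481×0.582) = 18.807 g/s.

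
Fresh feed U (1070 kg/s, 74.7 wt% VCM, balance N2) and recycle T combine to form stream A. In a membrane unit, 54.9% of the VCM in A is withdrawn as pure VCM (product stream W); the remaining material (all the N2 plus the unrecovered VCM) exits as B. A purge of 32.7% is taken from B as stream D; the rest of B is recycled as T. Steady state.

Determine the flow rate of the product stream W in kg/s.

630 kg/s

VCM in A: m_A = 1070×0.747 + (1−0.327)·(1−0.549)·m_A, so m_A = 799.29/0.6965 = 1147.6 kg/s.
Product W = 0.549×1147.6 = 630.04 kg/s.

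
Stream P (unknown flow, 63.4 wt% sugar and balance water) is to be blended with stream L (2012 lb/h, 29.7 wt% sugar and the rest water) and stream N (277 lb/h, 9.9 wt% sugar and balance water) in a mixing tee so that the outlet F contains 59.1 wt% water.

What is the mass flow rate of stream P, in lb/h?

1383 lb/h

Let P be the unknown flow. Total out = 2289 + P.
water balance: 1664 + 0.366·P = 0.591·(2289 + P)
(0.366 − 0.591)·P = 0.591×2289 − 1664 = -311.21
P = -311.21 / -0.225 = 1383.2 lb/h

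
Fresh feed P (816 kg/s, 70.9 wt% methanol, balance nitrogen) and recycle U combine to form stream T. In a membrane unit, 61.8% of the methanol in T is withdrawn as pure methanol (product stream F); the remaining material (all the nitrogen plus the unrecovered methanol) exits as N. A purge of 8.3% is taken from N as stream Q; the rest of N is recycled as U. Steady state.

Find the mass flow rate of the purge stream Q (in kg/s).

265.7 kg/s

nitrogen enters only via P and leaves only via the purge: 816×0.291 = 0.083×(nitrogen in N), and the membrane unit passes all nitrogen, so nitrogen in T = nitrogen in N = 2860.9 kg/s.
methanol in T: m_A = 816×0.709 + (1−0.083)·(1−0.618)·m_A, so m_A = 578.54/0.6497 = 890.47 kg/s.
N = (1−0.618)×890.47 + 2860.9 = 3201.1 kg/s.
Purge Q = 0.083×3201.1 = 265.69 kg/s.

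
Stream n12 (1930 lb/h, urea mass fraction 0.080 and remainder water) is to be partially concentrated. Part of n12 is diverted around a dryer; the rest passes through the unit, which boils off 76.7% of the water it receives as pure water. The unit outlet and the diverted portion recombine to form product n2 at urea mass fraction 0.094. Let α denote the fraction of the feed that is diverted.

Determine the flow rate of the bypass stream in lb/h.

1523 lb/h

All 1930×0.080 = 154.4 lb/h of urea reaches n2, so n2 = 154.4/0.094 = 1642.6 lb/h and vapour = 287.45 lb/h.
The evaporator receives (1−α)·1930 of feed at 0.920 water and removes 0.767 of that water:
0.767×0.920×(1−α)×1930 = 287.45
(1−α) = 287.45/1361.9 = 0.2111;  α = 0.7889.
Bypass flow = 0.7889×1930 = 1522.6 lb/h.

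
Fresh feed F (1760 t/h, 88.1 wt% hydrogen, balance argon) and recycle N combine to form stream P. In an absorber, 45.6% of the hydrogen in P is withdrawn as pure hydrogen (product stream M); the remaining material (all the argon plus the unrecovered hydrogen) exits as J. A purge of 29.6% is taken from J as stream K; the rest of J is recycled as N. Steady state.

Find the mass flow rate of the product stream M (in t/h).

1146 t/h

hydrogen in P: m_A = 1760×0.881 + (1−0.296)·(1−0.456)·m_A, so m_A = 1550.6/0.6170 = 2513 t/h.
Product M = 0.456×2513 = 1145.9 t/h.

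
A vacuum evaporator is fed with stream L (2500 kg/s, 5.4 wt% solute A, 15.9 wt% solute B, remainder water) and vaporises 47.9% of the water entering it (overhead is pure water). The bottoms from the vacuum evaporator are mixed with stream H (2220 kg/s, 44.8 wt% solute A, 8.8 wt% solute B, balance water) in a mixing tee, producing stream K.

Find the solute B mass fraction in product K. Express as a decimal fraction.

Vapour removed = 0.479×0.787×2500 = 942.43 kg/s; concentrate = 1557.6 kg/s.
solute B reaching the mixer = 397.5 (from concentrate) + 2220×0.088 = 592.86 kg/s.
Product flow = 1557.6 + 2220 = 3777.6 kg/s; solute B fraction = 0.157.

0.157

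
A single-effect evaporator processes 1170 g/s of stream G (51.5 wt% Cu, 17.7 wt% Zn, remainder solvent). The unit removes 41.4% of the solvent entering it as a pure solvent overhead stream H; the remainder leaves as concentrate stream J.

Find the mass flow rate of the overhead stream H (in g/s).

solvent entering = 1170×0.308 = 360.36 g/s; overhead removed = 0.414×360.36 = 149.19 g/s.

149.2 g/s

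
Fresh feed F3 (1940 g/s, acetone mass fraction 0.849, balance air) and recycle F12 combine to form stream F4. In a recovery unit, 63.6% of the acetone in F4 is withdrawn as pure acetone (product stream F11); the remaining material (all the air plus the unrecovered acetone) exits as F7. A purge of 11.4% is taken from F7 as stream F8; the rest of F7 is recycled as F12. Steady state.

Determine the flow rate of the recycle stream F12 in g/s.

air enters only via F3 and leaves only via the purge: 1940×0.151 = 0.114×(air in F7), and the recovery unit passes all air, so air in F4 = air in F7 = 2569.6 g/s.
acetone in F4: m_A = 1940×0.849 + (1−0.114)·(1−0.636)·m_A, so m_A = 1647.1/0.6775 = 2431.1 g/s.
F7 = (1−0.636)×2431.1 + 2569.6 = 3454.6 g/s.
Recycle F12 = (1−0.114)×3454.6 = 3060.7 g/s.

3061 g/s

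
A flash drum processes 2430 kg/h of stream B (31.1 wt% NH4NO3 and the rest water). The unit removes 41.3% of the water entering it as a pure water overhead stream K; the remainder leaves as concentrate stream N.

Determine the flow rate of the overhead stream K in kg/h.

water entering = 2430×0.689 = 1674.3 kg/h; overhead removed = 0.413×1674.3 = 691.47 kg/h.

691.5 kg/h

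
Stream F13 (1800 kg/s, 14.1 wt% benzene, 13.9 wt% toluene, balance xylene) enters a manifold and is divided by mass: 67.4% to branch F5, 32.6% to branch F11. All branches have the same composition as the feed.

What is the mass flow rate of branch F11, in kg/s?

Branch F11 flow = 0.326×1800 = 586.8 kg/s.

586.8 kg/s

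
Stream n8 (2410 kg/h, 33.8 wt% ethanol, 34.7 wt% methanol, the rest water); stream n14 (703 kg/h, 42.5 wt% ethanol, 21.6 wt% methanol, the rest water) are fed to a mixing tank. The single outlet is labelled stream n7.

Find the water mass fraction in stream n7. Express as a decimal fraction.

Total flow out = 2410 + 703 = 3113 kg/h.
water in = 2410×0.315 + 703×0.359 = 1011.5 kg/h.
water mass fraction in n7 = 1011.5/3113 = 0.3249.

0.3249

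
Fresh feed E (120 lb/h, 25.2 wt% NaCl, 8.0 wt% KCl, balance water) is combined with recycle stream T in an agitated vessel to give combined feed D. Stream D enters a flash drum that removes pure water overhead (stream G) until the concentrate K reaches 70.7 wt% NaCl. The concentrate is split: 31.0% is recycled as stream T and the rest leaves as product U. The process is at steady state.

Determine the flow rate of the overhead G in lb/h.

Overall NaCl balance (none leaves overhead): NaCl in fresh feed = NaCl in product, i.e. 120×0.252 = (1−0.310)·K·0.707.
K = 30.24/(0.707×0.690) = 61.989 lb/h.
Recycle T = 0.310×61.989 = 19.217 lb/h.
Combined feed D = 120 + 19.217 = 139.22 lb/h.
Overhead G = D − K = 139.22 − 61.989 = 77.228 lb/h.

77.23 lb/h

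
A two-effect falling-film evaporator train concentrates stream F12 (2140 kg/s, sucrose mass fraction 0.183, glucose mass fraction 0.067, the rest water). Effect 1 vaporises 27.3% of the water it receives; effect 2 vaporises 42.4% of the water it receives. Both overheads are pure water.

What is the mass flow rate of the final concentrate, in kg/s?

water in feed = 2140×0.750 = 1605 kg/s.
After stage 1: water left = (1−0.273)×1605 = 1166.8; stream total = 1701.8 kg/s.
After stage 2: water left = (1−0.424)×1166.8 = 672.1; final concentrate = 1207.1 kg/s.

1207 kg/s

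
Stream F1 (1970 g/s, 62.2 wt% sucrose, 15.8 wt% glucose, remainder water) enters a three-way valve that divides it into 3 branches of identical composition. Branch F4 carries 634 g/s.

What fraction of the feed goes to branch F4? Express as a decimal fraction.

Fraction to F4 = 634/1970 = 0.3218.

0.322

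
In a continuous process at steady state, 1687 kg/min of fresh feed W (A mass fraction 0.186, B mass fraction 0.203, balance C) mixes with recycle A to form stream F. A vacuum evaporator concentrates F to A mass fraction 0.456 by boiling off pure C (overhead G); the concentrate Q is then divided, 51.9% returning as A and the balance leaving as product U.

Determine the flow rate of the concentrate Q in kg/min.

1431 kg/min

Overall A balance (none leaves overhead): A in fresh feed = A in product, i.e. 1687×0.186 = (1−0.519)·Q·0.456.
Q = 313.78/(0.456×0.481) = 1430.6 kg/min.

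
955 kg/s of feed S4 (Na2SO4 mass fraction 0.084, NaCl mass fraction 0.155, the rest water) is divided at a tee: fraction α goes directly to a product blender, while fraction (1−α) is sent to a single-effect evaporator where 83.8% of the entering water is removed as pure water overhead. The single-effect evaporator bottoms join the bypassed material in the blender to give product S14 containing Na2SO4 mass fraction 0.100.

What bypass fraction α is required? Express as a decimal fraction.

0.749

All 955×0.084 = 80.22 kg/s of Na2SO4 reaches S14, so S14 = 80.22/0.100 = 802.2 kg/s and vapour = 152.8 kg/s.
The evaporator receives (1−α)·955 of feed at 0.761 water and removes 0.838 of that water:
0.838×0.761×(1−α)×955 = 152.8
(1−α) = 152.8/609.02 = 0.2509;  α = 0.7491.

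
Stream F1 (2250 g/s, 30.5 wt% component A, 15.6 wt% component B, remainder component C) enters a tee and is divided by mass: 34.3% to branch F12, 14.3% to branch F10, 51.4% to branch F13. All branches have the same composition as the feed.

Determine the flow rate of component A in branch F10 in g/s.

98.13 g/s

Branch F10 total = 0.143×2250 = 321.75 g/s.
component A in F10 = 0.305×321.75 = 98.134 g/s.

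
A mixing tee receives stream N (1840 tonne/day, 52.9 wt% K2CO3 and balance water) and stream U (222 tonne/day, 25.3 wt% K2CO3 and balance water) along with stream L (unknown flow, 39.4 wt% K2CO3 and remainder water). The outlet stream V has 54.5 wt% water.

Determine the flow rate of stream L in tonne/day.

Let L be the unknown flow. Total out = 2062 + L.
water balance: 1032.5 + 0.606·L = 0.545·(2062 + L)
(0.606 − 0.545)·L = 0.545×2062 − 1032.5 = 91.316
L = 91.316 / 0.061 = 1497 tonne/day

1497 tonne/day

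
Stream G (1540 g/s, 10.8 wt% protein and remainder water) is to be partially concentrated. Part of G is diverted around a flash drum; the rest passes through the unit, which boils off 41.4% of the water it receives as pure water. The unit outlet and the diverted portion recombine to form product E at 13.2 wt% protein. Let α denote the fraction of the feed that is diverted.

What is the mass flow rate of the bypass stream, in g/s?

All 1540×0.108 = 166.32 g/s of protein reaches E, so E = 166.32/0.132 = 1260 g/s and vapour = 280 g/s.
The evaporator receives (1−α)·1540 of feed at 0.892 water and removes 0.414 of that water:
0.414×0.892×(1−α)×1540 = 280
(1−α) = 280/568.7 = 0.4923;  α = 0.5077.
Bypass flow = 0.5077×1540 = 781.78 g/s.

781.8 g/s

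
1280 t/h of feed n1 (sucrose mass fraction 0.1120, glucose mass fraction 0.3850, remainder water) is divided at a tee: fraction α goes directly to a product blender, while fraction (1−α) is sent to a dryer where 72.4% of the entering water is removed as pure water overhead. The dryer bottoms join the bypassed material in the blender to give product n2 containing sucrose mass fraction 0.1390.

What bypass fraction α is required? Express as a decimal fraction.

All 1280×0.112 = 143.36 t/h of sucrose reaches n2, so n2 = 143.36/0.139 = 1031.4 t/h and vapour = 248.63 t/h.
The evaporator receives (1−α)·1280 of feed at 0.503 water and removes 0.724 of that water:
0.724×0.503×(1−α)×1280 = 248.63
(1−α) = 248.63/466.14 = 0.5334;  α = 0.4666.

0.467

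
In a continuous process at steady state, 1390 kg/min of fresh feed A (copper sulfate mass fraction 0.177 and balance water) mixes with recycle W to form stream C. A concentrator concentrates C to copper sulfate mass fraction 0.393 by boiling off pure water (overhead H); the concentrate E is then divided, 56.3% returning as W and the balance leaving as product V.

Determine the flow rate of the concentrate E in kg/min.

Overall copper sulfate balance (none leaves overhead): copper sulfate in fresh feed = copper sulfate in product, i.e. 1390×0.177 = (1−0.563)·E·0.393.
E = 246.03/(0.393×0.437) = 1432.6 kg/min.

1433 kg/min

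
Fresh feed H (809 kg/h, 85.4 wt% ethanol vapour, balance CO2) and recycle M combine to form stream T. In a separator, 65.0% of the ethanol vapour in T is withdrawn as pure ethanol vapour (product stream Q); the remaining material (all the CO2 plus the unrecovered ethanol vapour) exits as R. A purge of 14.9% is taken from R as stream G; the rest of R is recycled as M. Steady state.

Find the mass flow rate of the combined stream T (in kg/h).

CO2 enters only via H and leaves only via the purge: 809×0.146 = 0.149×(CO2 in R), and the separator passes all CO2, so CO2 in T = CO2 in R = 792.71 kg/h.
ethanol vapour in T: m_A = 809×0.854 + (1−0.149)·(1−0.650)·m_A, so m_A = 690.89/0.7022 = 983.96 kg/h.
T = 983.96 + 792.71 = 1776.7 kg/h.

1777 kg/h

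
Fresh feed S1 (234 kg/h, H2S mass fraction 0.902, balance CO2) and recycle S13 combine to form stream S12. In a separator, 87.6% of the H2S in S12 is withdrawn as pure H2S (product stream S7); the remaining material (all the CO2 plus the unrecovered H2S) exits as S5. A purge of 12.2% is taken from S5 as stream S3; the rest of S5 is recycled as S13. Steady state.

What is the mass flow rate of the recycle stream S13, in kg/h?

CO2 enters only via S1 and leaves only via the purge: 234×0.098 = 0.122×(CO2 in S5), and the separator passes all CO2, so CO2 in S12 = CO2 in S5 = 187.97 kg/h.
H2S in S12: m_A = 234×0.902 + (1−0.122)·(1−0.876)·m_A, so m_A = 211.07/0.8911 = 236.85 kg/h.
S5 = (1−0.876)×236.85 + 187.97 = 217.34 kg/h.
Recycle S13 = (1−0.122)×217.34 = 190.82 kg/h.

190.8 kg/h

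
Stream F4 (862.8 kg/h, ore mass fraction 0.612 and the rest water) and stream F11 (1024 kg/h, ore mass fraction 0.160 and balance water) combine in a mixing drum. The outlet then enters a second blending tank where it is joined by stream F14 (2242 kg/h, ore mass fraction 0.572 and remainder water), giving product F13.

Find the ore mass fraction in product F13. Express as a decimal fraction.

Overall, product flow = 4128.8 kg/h.
ore in = 862.8×0.612 + 1024×0.160 + 2242×0.572 = 1974.3 kg/h.
ore fraction in F13 = 0.478.

0.478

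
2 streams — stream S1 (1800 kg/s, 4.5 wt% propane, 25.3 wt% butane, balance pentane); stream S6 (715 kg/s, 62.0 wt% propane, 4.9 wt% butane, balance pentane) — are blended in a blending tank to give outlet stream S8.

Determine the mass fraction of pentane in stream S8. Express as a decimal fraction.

Total flow out = 1800 + 715 = 2515 kg/s.
pentane in = 1800×0.702 + 715×0.331 = 1500.3 kg/s.
pentane mass fraction in S8 = 1500.3/2515 = 0.5965.

0.5965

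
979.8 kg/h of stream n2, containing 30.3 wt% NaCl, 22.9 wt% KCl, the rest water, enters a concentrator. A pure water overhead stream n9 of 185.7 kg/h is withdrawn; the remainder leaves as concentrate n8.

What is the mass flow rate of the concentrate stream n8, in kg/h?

Concentrate = 979.8 − 185.7 = 794.1 kg/h.

794.1 kg/h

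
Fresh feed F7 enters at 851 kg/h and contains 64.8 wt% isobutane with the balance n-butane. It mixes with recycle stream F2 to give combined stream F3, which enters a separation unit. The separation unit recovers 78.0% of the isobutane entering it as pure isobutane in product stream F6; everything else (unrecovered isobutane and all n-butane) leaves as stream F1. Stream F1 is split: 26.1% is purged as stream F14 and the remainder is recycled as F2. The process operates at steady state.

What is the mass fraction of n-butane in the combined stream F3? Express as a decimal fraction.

n-butane enters only via F7 and leaves only via the purge: 851×0.352 = 0.261×(n-butane in F1), and the separation unit passes all n-butane, so n-butane in F3 = n-butane in F1 = 1147.7 kg/h.
isobutane in F3: m_A = 851×0.648 + (1−0.261)·(1−0.780)·m_A, so m_A = 551.45/0.8374 = 658.51 kg/h.
F3 = 658.51 + 1147.7 = 1806.2 kg/h.
n-butane fraction in F3 = 1147.7/1806.2 = 0.635.

0.635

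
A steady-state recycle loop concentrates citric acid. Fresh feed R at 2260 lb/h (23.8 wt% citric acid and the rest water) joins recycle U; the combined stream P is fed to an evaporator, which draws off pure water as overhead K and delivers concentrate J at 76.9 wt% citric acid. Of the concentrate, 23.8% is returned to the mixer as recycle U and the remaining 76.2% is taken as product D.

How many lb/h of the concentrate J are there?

917.9 lb/h

Overall citric acid balance (none leaves overhead): citric acid in fresh feed = citric acid in product, i.e. 2260×0.238 = (1−0.238)·J·0.769.
J = 537.88/(0.769×0.762) = 917.92 lb/h.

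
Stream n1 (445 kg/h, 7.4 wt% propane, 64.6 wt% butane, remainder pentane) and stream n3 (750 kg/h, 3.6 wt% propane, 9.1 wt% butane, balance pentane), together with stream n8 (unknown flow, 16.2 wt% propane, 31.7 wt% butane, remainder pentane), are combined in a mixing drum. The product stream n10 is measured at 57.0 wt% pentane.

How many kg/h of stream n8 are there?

2004 kg/h

Let n8 be the unknown flow. Total out = 1195 + n8.
pentane balance: 779.35 + 0.521·n8 = 0.570·(1195 + n8)
(0.521 − 0.570)·n8 = 0.570×1195 − 779.35 = -98.2
n8 = -98.2 / -0.049 = 2004.1 kg/h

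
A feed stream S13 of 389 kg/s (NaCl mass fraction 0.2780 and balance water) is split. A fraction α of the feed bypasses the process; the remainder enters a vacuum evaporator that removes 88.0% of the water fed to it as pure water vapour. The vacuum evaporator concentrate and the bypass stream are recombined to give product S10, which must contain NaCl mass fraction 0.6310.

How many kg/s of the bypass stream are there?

All 389×0.278 = 108.14 kg/s of NaCl reaches S10, so S10 = 108.14/0.631 = 171.38 kg/s and vapour = 217.62 kg/s.
The evaporator receives (1−α)·389 of feed at 0.722 water and removes 0.880 of that water:
0.880×0.722×(1−α)×389 = 217.62
(1−α) = 217.62/247.16 = 0.8805;  α = 0.1195.
Bypass flow = 0.1195×389 = 46.489 kg/s.

46.49 kg/s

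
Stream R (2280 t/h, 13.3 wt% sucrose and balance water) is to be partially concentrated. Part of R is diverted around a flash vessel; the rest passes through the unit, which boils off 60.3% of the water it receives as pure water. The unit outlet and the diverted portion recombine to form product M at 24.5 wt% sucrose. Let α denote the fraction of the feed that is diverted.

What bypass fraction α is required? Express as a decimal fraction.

All 2280×0.133 = 303.24 t/h of sucrose reaches M, so M = 303.24/0.245 = 1237.7 t/h and vapour = 1042.3 t/h.
The evaporator receives (1−α)·2280 of feed at 0.867 water and removes 0.603 of that water:
0.603×0.867×(1−α)×2280 = 1042.3
(1−α) = 1042.3/1192 = 0.8744;  α = 0.1256.

0.126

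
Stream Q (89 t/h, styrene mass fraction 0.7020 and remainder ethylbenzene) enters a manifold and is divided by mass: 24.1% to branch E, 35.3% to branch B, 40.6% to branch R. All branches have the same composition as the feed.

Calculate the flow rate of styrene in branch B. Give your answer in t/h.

22.05 t/h

Branch B total = 0.353×89 = 31.417 t/h.
styrene in B = 0.702×31.417 = 22.055 t/h.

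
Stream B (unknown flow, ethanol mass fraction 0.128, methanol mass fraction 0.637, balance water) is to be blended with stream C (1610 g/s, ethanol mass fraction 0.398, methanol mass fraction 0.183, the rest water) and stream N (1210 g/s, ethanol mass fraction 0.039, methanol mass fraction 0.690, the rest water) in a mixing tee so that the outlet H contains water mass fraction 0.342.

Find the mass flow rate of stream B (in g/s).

Let B be the unknown flow. Total out = 2820 + B.
water balance: 1002.5 + 0.235·B = 0.342·(2820 + B)
(0.235 − 0.342)·B = 0.342×2820 − 1002.5 = -38.06
B = -38.06 / -0.107 = 355.7 g/s

355.7 g/s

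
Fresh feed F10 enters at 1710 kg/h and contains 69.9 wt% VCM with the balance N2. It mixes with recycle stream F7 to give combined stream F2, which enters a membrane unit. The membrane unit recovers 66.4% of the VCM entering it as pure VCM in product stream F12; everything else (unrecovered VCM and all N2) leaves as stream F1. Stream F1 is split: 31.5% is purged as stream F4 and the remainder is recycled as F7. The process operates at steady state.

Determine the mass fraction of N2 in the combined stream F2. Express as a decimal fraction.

N2 enters only via F10 and leaves only via the purge: 1710×0.301 = 0.315×(N2 in F1), and the membrane unit passes all N2, so N2 in F2 = N2 in F1 = 1634 kg/h.
VCM in F2: m_A = 1710×0.699 + (1−0.315)·(1−0.664)·m_A, so m_A = 1195.3/0.7698 = 1552.6 kg/h.
F2 = 1552.6 + 1634 = 3186.6 kg/h.
N2 fraction in F2 = 1634/3186.6 = 0.513.

0.513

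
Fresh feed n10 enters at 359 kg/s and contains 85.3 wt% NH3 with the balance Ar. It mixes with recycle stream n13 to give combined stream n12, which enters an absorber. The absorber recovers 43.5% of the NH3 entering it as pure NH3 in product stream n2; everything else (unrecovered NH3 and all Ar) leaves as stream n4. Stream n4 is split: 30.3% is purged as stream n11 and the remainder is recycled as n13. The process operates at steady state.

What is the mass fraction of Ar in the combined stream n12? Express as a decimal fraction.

Ar enters only via n10 and leaves only via the purge: 359×0.147 = 0.303×(Ar in n4), and the absorber passes all Ar, so Ar in n12 = Ar in n4 = 174.17 kg/s.
NH3 in n12: m_A = 359×0.853 + (1−0.303)·(1−0.435)·m_A, so m_A = 306.23/0.6062 = 505.16 kg/s.
n12 = 505.16 + 174.17 = 679.33 kg/s.
Ar fraction in n12 = 174.17/679.33 = 0.256.

0.256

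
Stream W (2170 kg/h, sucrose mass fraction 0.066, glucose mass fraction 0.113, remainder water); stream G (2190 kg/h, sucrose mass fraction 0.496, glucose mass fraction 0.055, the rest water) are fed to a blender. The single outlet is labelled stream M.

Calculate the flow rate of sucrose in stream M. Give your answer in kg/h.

sucrose out = sucrose in = 2170×0.066 + 2190×0.496 = 1229.5 kg/h.

1229 kg/h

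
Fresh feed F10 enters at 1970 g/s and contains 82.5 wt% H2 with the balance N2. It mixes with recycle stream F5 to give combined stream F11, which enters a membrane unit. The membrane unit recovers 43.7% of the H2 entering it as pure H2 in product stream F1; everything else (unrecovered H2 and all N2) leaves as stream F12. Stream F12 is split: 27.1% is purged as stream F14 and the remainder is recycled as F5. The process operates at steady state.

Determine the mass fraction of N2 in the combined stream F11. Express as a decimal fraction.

N2 enters only via F10 and leaves only via the purge: 1970×0.175 = 0.271×(N2 in F12), and the membrane unit passes all N2, so N2 in F11 = N2 in F12 = 1272.1 g/s.
H2 in F11: m_A = 1970×0.825 + (1−0.271)·(1−0.437)·m_A, so m_A = 1625.2/0.5896 = 2756.7 g/s.
F11 = 2756.7 + 1272.1 = 4028.8 g/s.
N2 fraction in F11 = 1272.1/4028.8 = 0.316.

0.316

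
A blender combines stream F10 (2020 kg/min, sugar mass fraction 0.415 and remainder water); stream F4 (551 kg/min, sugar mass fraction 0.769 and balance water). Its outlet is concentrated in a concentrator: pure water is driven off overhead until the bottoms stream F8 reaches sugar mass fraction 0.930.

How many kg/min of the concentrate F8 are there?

sugar entering = 2020×0.415 + 551×0.769 = 1262 kg/min.
All sugar reports to F8, so F8 = 1262/0.930 = 1357 kg/min.

1357 kg/min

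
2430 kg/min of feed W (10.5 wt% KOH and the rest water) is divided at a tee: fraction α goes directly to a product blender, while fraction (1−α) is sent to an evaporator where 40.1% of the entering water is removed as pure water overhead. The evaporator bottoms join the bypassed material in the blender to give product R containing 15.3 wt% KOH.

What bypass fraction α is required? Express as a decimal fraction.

0.126

All 2430×0.105 = 255.15 kg/min of KOH reaches R, so R = 255.15/0.153 = 1667.6 kg/min and vapour = 762.35 kg/min.
The evaporator receives (1−α)·2430 of feed at 0.895 water and removes 0.401 of that water:
0.401×0.895×(1−α)×2430 = 762.35
(1−α) = 762.35/872.11 = 0.8741;  α = 0.1259.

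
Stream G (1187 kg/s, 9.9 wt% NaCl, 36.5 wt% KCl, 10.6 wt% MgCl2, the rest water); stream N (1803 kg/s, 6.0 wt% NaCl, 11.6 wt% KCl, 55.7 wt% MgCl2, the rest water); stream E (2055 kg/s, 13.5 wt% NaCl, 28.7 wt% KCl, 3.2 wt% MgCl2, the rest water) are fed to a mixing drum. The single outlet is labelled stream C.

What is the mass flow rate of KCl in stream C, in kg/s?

1232 kg/s

KCl out = KCl in = 1187×0.365 + 1803×0.116 + 2055×0.287 = 1232.2 kg/s.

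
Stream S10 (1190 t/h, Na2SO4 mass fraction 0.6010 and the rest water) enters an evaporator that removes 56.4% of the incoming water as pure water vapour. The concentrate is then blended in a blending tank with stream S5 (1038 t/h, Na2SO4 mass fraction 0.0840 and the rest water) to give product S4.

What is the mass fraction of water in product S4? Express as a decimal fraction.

Vapour removed = 0.564×0.399×1190 = 267.79 t/h; concentrate = 922.21 t/h.
water reaching the mixer = 207.02 (from concentrate) + 1038×0.916 = 1157.8 t/h.
Product flow = 922.21 + 1038 = 1960.2 t/h; water fraction = 0.5907.

0.5907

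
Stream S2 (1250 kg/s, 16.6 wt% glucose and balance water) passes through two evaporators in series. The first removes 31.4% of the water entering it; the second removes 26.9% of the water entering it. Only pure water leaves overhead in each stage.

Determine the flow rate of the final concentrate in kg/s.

water in feed = 1250×0.834 = 1042.5 kg/s.
After stage 1: water left = (1−0.314)×1042.5 = 715.15; stream total = 922.65 kg/s.
After stage 2: water left = (1−0.269)×715.15 = 522.78; final concentrate = 730.28 kg/s.

730.3 kg/s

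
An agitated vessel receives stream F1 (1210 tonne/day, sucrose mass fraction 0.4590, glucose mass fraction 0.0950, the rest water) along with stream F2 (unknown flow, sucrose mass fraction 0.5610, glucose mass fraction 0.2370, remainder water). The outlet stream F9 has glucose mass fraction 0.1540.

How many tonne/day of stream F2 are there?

Let F2 be the unknown flow. Total out = 1210 + F2.
glucose balance: 114.95 + 0.237·F2 = 0.154·(1210 + F2)
(0.237 − 0.154)·F2 = 0.154×1210 − 114.95 = 71.39
F2 = 71.39 / 0.083 = 860.12 tonne/day

860.1 tonne/day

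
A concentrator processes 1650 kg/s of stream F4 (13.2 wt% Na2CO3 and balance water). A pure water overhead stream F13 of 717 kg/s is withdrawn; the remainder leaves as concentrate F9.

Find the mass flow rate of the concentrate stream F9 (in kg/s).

Concentrate = 1650 − 717 = 933 kg/s.

933 kg/s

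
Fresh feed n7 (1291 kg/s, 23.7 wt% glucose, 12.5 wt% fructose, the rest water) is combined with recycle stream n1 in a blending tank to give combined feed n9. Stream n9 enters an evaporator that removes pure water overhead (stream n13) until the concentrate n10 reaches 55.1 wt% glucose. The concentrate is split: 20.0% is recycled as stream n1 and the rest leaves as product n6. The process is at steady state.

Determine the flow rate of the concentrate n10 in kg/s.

Overall glucose balance (none leaves overhead): glucose in fresh feed = glucose in product, i.e. 1291×0.237 = (1−0.200)·n10·0.551.
n10 = 305.97/(0.551×0.800) = 694.12 kg/s.

694.1 kg/s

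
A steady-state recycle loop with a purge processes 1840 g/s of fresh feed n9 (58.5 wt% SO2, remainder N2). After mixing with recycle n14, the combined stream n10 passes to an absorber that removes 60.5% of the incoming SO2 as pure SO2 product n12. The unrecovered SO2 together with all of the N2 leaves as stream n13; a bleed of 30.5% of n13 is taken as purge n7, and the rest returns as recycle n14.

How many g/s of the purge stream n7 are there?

942.4 g/s

N2 enters only via n9 and leaves only via the purge: 1840×0.415 = 0.305×(N2 in n13), and the absorber passes all N2, so N2 in n10 = N2 in n13 = 2503.6 g/s.
SO2 in n10: m_A = 1840×0.585 + (1−0.305)·(1−0.605)·m_A, so m_A = 1076.4/0.7255 = 1483.7 g/s.
n13 = (1−0.605)×1483.7 + 2503.6 = 3089.7 g/s.
Purge n7 = 0.305×3089.7 = 942.35 g/s.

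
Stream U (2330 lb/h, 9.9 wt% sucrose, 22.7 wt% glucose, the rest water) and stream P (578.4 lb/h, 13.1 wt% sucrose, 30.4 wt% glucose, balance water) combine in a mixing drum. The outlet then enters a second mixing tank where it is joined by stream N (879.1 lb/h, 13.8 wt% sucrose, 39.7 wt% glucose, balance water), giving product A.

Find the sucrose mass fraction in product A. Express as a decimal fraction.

0.113

Overall, product flow = 3787.5 lb/h.
sucrose in = 2330×0.099 + 578.4×0.131 + 879.1×0.138 = 427.76 lb/h.
sucrose fraction in A = 0.113.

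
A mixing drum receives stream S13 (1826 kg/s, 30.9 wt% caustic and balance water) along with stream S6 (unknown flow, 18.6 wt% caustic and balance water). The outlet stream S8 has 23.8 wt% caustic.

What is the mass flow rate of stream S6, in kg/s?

2493 kg/s

Let S6 be the unknown flow. Total out = 1826 + S6.
caustic balance: 564.23 + 0.186·S6 = 0.238·(1826 + S6)
(0.186 − 0.238)·S6 = 0.238×1826 − 564.23 = -129.65
S6 = -129.65 / -0.052 = 2493.2 kg/s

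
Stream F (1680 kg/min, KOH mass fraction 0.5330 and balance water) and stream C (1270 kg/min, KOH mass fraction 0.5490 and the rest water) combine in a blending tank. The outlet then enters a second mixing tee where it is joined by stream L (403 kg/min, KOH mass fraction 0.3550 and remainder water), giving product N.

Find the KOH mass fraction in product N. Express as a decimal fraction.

0.5177

Overall, product flow = 3353 kg/min.
KOH in = 1680×0.533 + 1270×0.549 + 403×0.355 = 1735.7 kg/min.
KOH fraction in N = 0.5177.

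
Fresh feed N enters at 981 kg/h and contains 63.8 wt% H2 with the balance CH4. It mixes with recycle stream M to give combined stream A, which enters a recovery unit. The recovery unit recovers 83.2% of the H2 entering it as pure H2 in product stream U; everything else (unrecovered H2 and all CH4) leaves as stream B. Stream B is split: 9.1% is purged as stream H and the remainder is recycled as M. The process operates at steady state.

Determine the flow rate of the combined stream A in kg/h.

CH4 enters only via N and leaves only via the purge: 981×0.362 = 0.091×(CH4 in B), and the recovery unit passes all CH4, so CH4 in A = CH4 in B = 3902.4 kg/h.
H2 in A: m_A = 981×0.638 + (1−0.091)·(1−0.832)·m_A, so m_A = 625.88/0.8473 = 738.68 kg/h.
A = 738.68 + 3902.4 = 4641.1 kg/h.

4641 kg/h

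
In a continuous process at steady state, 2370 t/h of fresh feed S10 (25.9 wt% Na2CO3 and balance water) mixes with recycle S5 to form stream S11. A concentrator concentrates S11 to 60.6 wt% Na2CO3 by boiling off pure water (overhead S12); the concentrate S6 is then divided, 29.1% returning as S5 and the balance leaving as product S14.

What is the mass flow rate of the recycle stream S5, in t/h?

415.7 t/h

Overall Na2CO3 balance (none leaves overhead): Na2CO3 in fresh feed = Na2CO3 in product, i.e. 2370×0.259 = (1−0.291)·S6·0.606.
S6 = 613.83/(0.606×0.709) = 1428.7 t/h.
Recycle S5 = 0.291×1428.7 = 415.74 t/h.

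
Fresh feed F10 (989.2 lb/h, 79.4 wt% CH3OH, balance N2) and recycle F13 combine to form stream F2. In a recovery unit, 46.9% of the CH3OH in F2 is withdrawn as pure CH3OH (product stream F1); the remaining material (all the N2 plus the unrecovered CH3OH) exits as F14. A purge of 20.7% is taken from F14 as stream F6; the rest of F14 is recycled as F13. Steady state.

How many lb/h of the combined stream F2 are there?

2341 lb/h

N2 enters only via F10 and leaves only via the purge: 989.2×0.206 = 0.207×(N2 in F14), and the recovery unit passes all N2, so N2 in F2 = N2 in F14 = 984.42 lb/h.
CH3OH in F2: m_A = 989.2×0.794 + (1−0.207)·(1−0.469)·m_A, so m_A = 785.42/0.5789 = 1356.7 lb/h.
F2 = 1356.7 + 984.42 = 2341.1 lb/h.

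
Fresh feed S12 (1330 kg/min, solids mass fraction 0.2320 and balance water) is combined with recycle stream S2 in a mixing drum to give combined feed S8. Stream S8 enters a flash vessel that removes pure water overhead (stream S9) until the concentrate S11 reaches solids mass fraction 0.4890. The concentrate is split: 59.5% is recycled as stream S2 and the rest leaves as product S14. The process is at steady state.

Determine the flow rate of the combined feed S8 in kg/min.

2257 kg/min

Overall solids balance (none leaves overhead): solids in fresh feed = solids in product, i.e. 1330×0.232 = (1−0.595)·S11·0.489.
S11 = 308.56/(0.489×0.405) = 1558 kg/min.
Recycle S2 = 0.595×1558 = 927.03 kg/min.
Combined feed S8 = 1330 + 927.03 = 2257 kg/min.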